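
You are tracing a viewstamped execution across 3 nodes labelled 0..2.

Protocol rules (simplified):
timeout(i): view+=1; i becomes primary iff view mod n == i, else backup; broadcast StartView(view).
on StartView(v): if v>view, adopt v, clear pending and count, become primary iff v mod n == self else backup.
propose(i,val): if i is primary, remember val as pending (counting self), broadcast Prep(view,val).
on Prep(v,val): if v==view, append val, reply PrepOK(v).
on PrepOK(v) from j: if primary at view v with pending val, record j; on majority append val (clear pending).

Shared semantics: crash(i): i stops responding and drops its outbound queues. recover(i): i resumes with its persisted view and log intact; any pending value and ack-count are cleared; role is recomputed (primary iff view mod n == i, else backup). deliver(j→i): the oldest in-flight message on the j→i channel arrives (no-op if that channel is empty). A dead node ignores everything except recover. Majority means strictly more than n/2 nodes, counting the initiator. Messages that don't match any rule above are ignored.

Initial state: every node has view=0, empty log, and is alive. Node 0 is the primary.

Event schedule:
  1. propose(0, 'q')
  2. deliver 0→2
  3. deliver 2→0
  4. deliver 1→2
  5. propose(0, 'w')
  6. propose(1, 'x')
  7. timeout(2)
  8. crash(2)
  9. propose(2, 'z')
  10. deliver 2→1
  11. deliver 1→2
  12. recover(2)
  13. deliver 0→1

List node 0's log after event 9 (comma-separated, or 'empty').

q

[1] propose(0,'q') → ∅
[2] deliver 0→2 → N2(back v0 [q])
[3] deliver 2→0 → N0(prim v0 [q])
[4] deliver 1→2 → ∅
[5] propose(0,'w') → ∅
[6] propose(1,'x') → ∅
[7] timeout(2) → N2(back v1 [q])
[8] crash(2) → N2(✗back v1 [q])
[9] propose(2,'z') → ∅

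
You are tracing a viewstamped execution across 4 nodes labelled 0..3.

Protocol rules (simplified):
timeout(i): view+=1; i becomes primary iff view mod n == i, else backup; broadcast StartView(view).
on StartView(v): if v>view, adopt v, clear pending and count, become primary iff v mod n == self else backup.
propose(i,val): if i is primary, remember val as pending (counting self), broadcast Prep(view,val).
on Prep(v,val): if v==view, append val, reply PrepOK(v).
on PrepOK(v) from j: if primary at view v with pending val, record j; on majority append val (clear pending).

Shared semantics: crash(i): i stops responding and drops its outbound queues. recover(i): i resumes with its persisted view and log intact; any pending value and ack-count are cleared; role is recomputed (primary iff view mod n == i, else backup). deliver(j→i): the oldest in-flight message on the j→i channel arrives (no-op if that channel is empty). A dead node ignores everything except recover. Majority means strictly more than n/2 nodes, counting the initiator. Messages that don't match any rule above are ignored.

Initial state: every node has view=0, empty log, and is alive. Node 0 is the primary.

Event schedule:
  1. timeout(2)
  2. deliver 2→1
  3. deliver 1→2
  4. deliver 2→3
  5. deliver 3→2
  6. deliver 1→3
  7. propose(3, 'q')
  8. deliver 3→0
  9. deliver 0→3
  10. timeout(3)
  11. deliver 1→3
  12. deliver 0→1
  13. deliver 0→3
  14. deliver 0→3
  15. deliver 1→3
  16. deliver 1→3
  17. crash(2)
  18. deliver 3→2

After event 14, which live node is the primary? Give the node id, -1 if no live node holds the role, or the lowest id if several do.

1. timeout(2):  <2:back v1 ->
2. deliver 2→1:  <1:prim v1 ->
3. deliver 1→2:  nop
4. deliver 2→3:  <3:back v1 ->
5. deliver 3→2:  nop
6. deliver 1→3:  nop
7. propose(3,'q'):  nop
8. deliver 3→0:  nop
9. deliver 0→3:  nop
10. timeout(3):  <3:back v2 ->
11. deliver 1→3:  nop
12. deliver 0→1:  nop
13. deliver 0→3:  nop
14. deliver 0→3:  nop

0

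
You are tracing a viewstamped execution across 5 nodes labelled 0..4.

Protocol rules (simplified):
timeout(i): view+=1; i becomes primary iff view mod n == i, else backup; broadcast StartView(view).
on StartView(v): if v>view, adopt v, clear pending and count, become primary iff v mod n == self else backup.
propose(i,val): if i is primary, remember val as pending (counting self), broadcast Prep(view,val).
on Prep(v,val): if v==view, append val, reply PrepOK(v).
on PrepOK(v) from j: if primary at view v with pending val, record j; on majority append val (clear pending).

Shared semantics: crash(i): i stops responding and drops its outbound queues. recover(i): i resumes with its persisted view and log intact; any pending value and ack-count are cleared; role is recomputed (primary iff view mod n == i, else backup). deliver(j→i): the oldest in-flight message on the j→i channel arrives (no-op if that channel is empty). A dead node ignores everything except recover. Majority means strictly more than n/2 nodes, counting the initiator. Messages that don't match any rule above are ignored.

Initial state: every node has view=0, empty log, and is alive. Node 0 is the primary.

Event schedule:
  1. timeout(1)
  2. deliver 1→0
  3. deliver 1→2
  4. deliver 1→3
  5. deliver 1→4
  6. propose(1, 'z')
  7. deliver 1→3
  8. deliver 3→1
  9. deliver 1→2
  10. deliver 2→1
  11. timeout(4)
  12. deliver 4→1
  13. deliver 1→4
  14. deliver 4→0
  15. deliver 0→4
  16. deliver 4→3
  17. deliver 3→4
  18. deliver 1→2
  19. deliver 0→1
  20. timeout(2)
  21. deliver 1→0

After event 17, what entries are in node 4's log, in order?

empty

e1 timeout(1): 1[prim,v=1,-]
e2 deliver 1→0: 0[back,v=1,-]
e3 deliver 1→2: 2[back,v=1,-]
e4 deliver 1→3: 3[back,v=1,-]
e5 deliver 1→4: 4[back,v=1,-]
e6 propose(1,'z'): ·
e7 deliver 1→3: 3[back,v=1,z]
e8 deliver 3→1: ·
e9 deliver 1→2: 2[back,v=1,z]
e10 deliver 2→1: 1[prim,v=1,z]
e11 timeout(4): 4[back,v=2,-]
e12 deliver 4→1: 1[back,v=2,z]
e13 deliver 1→4: ·
e14 deliver 4→0: 0[back,v=2,-]
e15 deliver 0→4: ·
e16 deliver 4→3: 3[back,v=2,z]
e17 deliver 3→4: ·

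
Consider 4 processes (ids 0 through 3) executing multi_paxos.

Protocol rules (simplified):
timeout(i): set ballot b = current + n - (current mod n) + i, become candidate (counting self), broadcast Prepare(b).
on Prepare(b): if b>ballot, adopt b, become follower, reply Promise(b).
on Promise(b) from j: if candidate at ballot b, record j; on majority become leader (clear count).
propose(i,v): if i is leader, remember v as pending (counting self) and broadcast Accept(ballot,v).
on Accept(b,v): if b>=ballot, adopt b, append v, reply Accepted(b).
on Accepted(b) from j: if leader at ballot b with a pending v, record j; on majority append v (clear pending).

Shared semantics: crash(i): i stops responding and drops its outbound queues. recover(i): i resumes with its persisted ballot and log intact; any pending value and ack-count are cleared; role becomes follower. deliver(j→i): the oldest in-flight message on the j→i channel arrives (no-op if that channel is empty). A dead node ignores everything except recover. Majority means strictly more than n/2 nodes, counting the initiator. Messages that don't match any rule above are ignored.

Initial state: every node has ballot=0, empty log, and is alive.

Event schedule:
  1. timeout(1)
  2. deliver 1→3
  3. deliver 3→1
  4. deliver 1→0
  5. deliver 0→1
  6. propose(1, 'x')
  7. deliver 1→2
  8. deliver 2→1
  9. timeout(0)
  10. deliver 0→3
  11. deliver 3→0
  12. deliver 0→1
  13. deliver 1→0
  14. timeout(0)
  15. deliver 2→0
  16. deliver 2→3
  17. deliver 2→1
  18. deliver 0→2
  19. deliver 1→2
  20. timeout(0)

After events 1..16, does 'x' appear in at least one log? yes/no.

1. timeout(1):  <1:cand b5 ->
2. deliver 1→3:  <3:foll b5 ->
3. deliver 3→1:  nop
4. deliver 1→0:  <0:foll b5 ->
5. deliver 0→1:  <1:lead b5 ->
6. propose(1,'x'):  nop
7. deliver 1→2:  <2:foll b5 ->
8. deliver 2→1:  nop
9. timeout(0):  <0:cand b8 ->
10. deliver 0→3:  <3:foll b8 ->
11. deliver 3→0:  nop
12. deliver 0→1:  <1:foll b8 ->
13. deliver 1→0:  nop
14. timeout(0):  <0:cand b12 ->
15. deliver 2→0:  nop
16. deliver 2→3:  nop

no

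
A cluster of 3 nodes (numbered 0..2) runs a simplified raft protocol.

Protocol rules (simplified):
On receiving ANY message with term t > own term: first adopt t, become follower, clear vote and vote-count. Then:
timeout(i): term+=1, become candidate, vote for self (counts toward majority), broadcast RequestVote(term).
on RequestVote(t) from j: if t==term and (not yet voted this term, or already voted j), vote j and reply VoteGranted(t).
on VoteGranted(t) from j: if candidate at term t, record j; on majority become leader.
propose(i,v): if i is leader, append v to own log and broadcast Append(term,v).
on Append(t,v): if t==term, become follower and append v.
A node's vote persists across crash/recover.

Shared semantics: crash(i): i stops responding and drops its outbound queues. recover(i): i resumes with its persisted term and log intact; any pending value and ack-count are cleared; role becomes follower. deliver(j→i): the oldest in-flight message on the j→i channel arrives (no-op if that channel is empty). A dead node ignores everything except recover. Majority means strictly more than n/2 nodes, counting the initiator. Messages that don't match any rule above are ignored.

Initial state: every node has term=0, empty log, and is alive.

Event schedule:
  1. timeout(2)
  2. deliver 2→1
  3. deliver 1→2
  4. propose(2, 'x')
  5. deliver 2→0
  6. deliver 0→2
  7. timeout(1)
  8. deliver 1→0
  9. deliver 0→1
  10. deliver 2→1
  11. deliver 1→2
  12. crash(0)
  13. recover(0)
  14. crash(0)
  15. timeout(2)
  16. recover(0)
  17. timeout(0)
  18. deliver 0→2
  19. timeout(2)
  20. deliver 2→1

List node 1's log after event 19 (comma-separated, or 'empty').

step 1 timeout(2): 2={cand,t=1,log=-}
step 2 deliver 2→1: 1={foll,t=1,log=-}
step 3 deliver 1→2: 2={lead,t=1,log=-}
step 4 propose(2,'x'): 2={lead,t=1,log=x}
step 5 deliver 2→0: 0={foll,t=1,log=-}
step 6 deliver 0→2: —
step 7 timeout(1): 1={cand,t=2,log=-}
step 8 deliver 1→0: 0={foll,t=2,log=-}
step 9 deliver 0→1: 1={lead,t=2,log=-}
step 10 deliver 2→1: —
step 11 deliver 1→2: 2={foll,t=2,log=x}
step 12 crash(0): 0={✗foll,t=2,log=-}
step 13 recover(0): 0={foll,t=2,log=-}
step 14 crash(0): 0={✗foll,t=2,log=-}
step 15 timeout(2): 2={cand,t=3,log=x}
step 16 recover(0): 0={foll,t=2,log=-}
step 17 timeout(0): 0={cand,t=3,log=-}
step 18 deliver 0→2: —
step 19 timeout(2): 2={cand,t=4,log=x}

empty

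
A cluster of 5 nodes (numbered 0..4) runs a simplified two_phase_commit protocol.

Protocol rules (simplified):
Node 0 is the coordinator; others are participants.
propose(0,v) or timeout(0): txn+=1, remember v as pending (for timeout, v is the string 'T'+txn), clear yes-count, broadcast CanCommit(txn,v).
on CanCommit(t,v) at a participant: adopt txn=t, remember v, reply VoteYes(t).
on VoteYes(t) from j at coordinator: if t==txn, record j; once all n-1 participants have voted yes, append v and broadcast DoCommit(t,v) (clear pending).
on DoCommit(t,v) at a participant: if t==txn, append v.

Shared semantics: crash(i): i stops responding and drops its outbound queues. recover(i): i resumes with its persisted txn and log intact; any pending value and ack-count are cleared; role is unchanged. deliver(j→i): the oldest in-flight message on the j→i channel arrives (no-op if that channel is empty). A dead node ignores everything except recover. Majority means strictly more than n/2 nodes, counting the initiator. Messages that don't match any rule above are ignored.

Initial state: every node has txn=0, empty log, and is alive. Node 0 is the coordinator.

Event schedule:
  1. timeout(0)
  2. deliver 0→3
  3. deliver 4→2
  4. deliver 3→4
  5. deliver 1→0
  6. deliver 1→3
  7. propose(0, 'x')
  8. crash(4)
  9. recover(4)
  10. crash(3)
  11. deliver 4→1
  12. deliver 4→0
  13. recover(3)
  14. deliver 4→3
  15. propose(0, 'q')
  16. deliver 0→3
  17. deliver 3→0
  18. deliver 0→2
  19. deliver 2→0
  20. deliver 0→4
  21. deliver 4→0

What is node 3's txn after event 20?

e1 timeout(0): 0[coor,t=1,-]
e2 deliver 0→3: 3[part,t=1,-]
e3 deliver 4→2: ·
e4 deliver 3→4: ·
e5 deliver 1→0: ·
e6 deliver 1→3: ·
e7 propose(0,'x'): 0[coor,t=2,-]
e8 crash(4): 4[✗part,t=0,-]
e9 recover(4): 4[part,t=0,-]
e10 crash(3): 3[✗part,t=1,-]
e11 deliver 4→1: ·
e12 deliver 4→0: ·
e13 recover(3): 3[part,t=1,-]
e14 deliver 4→3: ·
e15 propose(0,'q'): 0[coor,t=3,-]
e16 deliver 0→3: 3[part,t=2,-]
e17 deliver 3→0: ·
e18 deliver 0→2: 2[part,t=1,-]
e19 deliver 2→0: ·
e20 deliver 0→4: 4[part,t=1,-]

2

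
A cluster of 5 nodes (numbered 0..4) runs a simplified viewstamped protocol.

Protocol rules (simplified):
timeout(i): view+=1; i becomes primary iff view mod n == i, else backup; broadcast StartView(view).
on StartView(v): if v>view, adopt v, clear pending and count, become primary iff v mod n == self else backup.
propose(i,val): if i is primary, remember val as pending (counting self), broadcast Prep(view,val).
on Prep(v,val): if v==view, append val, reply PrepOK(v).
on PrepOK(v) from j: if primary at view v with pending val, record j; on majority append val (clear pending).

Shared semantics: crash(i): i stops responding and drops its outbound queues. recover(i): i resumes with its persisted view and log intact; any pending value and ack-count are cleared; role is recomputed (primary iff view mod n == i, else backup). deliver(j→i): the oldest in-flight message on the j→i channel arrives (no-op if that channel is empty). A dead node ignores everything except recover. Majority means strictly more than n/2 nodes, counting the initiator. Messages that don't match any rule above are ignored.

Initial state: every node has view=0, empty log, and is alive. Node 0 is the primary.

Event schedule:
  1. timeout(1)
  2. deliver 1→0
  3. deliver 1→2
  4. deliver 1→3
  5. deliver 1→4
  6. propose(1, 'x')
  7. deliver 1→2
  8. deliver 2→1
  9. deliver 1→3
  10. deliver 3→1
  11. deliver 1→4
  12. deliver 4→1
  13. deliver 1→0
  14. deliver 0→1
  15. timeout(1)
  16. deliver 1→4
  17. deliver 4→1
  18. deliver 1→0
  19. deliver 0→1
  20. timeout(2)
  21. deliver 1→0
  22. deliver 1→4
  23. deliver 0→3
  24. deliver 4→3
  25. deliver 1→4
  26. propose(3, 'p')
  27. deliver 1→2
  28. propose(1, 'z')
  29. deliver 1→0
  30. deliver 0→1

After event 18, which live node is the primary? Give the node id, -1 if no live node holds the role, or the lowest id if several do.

[1] timeout(1) → N1(prim v1 [-])
[2] deliver 1→0 → N0(back v1 [-])
[3] deliver 1→2 → N2(back v1 [-])
[4] deliver 1→3 → N3(back v1 [-])
[5] deliver 1→4 → N4(back v1 [-])
[6] propose(1,'x') → ∅
[7] deliver 1→2 → N2(back v1 [x])
[8] deliver 2→1 → ∅
[9] deliver 1→3 → N3(back v1 [x])
[10] deliver 3→1 → N1(prim v1 [x])
[11] deliver 1→4 → N4(back v1 [x])
[12] deliver 4→1 → ∅
[13] deliver 1→0 → N0(back v1 [x])
[14] deliver 0→1 → ∅
[15] timeout(1) → N1(back v2 [x])
[16] deliver 1→4 → N4(back v2 [x])
[17] deliver 4→1 → ∅
[18] deliver 1→0 → N0(back v2 [x])

-1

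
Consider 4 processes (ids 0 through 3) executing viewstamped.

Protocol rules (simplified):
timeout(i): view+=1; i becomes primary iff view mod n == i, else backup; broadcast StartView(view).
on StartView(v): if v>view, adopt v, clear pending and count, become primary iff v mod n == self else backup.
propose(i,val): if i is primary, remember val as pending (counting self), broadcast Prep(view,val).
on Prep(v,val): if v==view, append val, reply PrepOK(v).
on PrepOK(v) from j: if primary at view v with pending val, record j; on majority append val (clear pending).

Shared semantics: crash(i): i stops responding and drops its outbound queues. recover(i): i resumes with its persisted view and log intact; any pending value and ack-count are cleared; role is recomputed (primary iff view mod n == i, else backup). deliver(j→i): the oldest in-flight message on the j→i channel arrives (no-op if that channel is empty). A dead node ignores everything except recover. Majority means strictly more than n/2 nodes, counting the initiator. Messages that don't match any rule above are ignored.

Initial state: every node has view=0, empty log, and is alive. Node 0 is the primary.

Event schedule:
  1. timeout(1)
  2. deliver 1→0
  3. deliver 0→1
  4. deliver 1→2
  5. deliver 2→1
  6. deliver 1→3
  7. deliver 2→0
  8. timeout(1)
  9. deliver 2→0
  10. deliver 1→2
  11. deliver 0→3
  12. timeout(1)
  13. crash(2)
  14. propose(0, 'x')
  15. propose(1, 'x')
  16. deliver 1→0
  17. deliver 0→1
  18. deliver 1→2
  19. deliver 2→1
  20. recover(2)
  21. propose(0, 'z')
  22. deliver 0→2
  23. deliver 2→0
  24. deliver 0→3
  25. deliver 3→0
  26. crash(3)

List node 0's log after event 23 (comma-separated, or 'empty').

step 1 timeout(1): 1={prim,v=1,log=-}
step 2 deliver 1→0: 0={back,v=1,log=-}
step 3 deliver 0→1: —
step 4 deliver 1→2: 2={back,v=1,log=-}
step 5 deliver 2→1: —
step 6 deliver 1→3: 3={back,v=1,log=-}
step 7 deliver 2→0: —
step 8 timeout(1): 1={back,v=2,log=-}
step 9 deliver 2→0: —
step 10 deliver 1→2: 2={prim,v=2,log=-}
step 11 deliver 0→3: —
step 12 timeout(1): 1={back,v=3,log=-}
step 13 crash(2): 2={✗prim,v=2,log=-}
step 14 propose(0,'x'): —
step 15 propose(1,'x'): —
step 16 deliver 1→0: 0={back,v=2,log=-}
step 17 deliver 0→1: —
step 18 deliver 1→2: —
step 19 deliver 2→1: —
step 20 recover(2): 2={prim,v=2,log=-}
step 21 propose(0,'z'): —
step 22 deliver 0→2: —
step 23 deliver 2→0: —

empty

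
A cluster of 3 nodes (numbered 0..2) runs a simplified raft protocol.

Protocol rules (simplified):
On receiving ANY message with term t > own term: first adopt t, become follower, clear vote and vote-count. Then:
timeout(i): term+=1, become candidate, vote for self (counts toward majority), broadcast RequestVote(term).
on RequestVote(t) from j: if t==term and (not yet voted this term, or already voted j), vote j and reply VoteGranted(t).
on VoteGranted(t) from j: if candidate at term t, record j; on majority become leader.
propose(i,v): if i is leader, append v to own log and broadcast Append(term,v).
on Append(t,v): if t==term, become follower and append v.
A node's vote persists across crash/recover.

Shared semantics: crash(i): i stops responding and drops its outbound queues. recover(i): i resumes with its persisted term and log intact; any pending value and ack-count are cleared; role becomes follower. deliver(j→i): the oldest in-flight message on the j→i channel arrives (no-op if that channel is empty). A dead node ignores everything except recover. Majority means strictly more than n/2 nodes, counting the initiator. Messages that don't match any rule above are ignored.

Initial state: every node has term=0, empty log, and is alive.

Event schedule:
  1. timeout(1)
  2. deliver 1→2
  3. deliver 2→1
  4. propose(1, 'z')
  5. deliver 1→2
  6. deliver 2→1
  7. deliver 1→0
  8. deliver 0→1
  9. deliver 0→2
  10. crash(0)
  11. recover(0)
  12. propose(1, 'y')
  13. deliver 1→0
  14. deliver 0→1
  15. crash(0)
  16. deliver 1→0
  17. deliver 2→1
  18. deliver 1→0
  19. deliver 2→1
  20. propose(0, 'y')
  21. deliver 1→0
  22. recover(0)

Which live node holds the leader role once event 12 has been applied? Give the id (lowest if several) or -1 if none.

1. timeout(1):  <1:cand t1 ->
2. deliver 1→2:  <2:foll t1 ->
3. deliver 2→1:  <1:lead t1 ->
4. propose(1,'z'):  <1:lead t1 z>
5. deliver 1→2:  <2:foll t1 z>
6. deliver 2→1:  nop
7. deliver 1→0:  <0:foll t1 ->
8. deliver 0→1:  nop
9. deliver 0→2:  nop
10. crash(0):  <0:✗foll t1 ->
11. recover(0):  <0:foll t1 ->
12. propose(1,'y'):  <1:lead t1 z,y>

1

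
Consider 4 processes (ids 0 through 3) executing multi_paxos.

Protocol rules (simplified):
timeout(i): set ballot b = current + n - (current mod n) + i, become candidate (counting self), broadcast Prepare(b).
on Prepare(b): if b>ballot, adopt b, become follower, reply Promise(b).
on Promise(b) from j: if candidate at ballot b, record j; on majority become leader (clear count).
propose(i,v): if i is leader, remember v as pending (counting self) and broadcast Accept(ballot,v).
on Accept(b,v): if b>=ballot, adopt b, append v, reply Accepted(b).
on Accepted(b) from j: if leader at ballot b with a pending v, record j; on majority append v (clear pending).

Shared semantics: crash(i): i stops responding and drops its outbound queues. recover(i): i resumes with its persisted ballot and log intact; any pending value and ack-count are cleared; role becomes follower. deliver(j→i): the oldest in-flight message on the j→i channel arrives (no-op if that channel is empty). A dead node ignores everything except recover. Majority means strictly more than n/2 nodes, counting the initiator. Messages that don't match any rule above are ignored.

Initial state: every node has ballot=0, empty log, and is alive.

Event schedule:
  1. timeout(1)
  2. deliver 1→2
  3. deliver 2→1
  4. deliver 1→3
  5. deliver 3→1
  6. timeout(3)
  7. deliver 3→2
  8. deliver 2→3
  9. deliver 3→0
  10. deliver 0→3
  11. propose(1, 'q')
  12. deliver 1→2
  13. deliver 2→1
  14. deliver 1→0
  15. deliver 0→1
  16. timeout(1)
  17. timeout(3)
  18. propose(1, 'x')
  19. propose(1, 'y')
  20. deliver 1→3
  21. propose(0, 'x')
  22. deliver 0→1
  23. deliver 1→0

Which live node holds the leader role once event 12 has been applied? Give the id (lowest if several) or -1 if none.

1

[1] timeout(1) → N1(cand b5 [-])
[2] deliver 1→2 → N2(foll b5 [-])
[3] deliver 2→1 → ∅
[4] deliver 1→3 → N3(foll b5 [-])
[5] deliver 3→1 → N1(lead b5 [-])
[6] timeout(3) → N3(cand b11 [-])
[7] deliver 3→2 → N2(foll b11 [-])
[8] deliver 2→3 → ∅
[9] deliver 3→0 → N0(foll b11 [-])
[10] deliver 0→3 → N3(lead b11 [-])
[11] propose(1,'q') → ∅
[12] deliver 1→2 → ∅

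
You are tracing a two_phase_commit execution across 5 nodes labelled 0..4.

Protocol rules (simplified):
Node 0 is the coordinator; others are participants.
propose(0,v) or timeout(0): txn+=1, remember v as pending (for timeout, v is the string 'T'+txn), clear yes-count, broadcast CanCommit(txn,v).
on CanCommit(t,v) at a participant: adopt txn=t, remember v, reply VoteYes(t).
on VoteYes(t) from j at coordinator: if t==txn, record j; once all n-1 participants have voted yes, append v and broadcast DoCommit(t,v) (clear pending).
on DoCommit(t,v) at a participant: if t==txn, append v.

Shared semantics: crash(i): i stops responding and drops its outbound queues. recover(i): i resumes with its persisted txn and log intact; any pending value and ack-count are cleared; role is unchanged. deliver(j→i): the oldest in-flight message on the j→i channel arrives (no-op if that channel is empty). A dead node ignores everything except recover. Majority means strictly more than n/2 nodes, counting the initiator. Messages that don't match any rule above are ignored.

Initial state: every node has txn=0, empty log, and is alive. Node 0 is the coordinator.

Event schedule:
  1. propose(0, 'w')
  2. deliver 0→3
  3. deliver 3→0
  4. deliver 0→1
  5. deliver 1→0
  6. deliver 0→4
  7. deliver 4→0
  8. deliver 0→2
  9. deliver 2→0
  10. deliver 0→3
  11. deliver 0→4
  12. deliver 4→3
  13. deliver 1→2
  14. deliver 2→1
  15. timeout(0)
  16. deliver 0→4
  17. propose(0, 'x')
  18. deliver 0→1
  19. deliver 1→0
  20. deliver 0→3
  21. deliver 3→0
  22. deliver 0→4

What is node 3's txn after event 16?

1. propose(0,'w'):  <0:coor t1 ->
2. deliver 0→3:  <3:part t1 ->
3. deliver 3→0:  nop
4. deliver 0→1:  <1:part t1 ->
5. deliver 1→0:  nop
6. deliver 0→4:  <4:part t1 ->
7. deliver 4→0:  nop
8. deliver 0→2:  <2:part t1 ->
9. deliver 2→0:  <0:coor t1 w>
10. deliver 0→3:  <3:part t1 w>
11. deliver 0→4:  <4:part t1 w>
12. deliver 4→3:  nop
13. deliver 1→2:  nop
14. deliver 2→1:  nop
15. timeout(0):  <0:coor t2 w>
16. deliver 0→4:  <4:part t2 w>

1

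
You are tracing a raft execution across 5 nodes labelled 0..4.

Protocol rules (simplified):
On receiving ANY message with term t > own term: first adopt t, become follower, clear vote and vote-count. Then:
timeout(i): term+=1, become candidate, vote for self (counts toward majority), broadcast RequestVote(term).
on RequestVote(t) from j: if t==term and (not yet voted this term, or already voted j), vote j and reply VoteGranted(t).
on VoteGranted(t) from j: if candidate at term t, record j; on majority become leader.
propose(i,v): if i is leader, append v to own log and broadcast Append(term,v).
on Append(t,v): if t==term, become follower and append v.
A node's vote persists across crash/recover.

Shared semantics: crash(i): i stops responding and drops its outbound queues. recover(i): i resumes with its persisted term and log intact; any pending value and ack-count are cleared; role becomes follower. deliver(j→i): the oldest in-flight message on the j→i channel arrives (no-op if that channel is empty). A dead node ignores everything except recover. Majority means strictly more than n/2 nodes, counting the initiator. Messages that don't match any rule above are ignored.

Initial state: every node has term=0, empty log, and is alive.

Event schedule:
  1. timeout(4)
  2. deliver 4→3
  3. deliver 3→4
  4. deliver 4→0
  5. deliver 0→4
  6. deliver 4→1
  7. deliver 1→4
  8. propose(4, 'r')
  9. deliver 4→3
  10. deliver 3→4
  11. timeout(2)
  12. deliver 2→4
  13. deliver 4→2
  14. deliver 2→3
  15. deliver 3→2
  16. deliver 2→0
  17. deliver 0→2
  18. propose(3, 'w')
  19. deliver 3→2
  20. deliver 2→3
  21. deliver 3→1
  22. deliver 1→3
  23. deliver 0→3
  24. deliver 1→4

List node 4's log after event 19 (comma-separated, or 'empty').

r

[1] timeout(4) → N4(cand t1 [-])
[2] deliver 4→3 → N3(foll t1 [-])
[3] deliver 3→4 → ∅
[4] deliver 4→0 → N0(foll t1 [-])
[5] deliver 0→4 → N4(lead t1 [-])
[6] deliver 4→1 → N1(foll t1 [-])
[7] deliver 1→4 → ∅
[8] propose(4,'r') → N4(lead t1 [r])
[9] deliver 4→3 → N3(foll t1 [r])
[10] deliver 3→4 → ∅
[11] timeout(2) → N2(cand t1 [-])
[12] deliver 2→4 → ∅
[13] deliver 4→2 → ∅
[14] deliver 2→3 → ∅
[15] deliver 3→2 → ∅
[16] deliver 2→0 → ∅
[17] deliver 0→2 → ∅
[18] propose(3,'w') → ∅
[19] deliver 3→2 → ∅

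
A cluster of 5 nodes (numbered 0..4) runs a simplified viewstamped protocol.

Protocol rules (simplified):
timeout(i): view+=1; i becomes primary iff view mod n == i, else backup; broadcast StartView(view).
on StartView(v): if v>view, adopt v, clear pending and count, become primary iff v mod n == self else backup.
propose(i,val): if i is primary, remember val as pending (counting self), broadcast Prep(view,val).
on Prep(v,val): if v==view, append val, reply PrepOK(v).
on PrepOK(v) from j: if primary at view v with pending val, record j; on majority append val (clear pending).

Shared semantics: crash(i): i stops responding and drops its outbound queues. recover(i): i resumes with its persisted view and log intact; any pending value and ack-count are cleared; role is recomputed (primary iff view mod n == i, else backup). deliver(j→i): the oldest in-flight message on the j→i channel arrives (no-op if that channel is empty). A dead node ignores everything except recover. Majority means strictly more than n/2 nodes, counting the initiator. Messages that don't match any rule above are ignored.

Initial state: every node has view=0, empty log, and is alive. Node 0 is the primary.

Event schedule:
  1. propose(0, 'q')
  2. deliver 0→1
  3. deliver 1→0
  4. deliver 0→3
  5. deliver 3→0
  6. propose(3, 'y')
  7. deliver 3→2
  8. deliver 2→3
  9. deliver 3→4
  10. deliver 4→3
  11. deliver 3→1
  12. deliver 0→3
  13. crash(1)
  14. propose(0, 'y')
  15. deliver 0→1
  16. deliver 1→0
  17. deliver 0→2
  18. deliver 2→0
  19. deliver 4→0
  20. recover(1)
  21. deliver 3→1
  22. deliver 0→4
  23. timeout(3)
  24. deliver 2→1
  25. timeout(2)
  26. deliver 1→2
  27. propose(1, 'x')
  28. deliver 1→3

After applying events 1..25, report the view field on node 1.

0

after 1 — propose(0,'q'): ·
after 2 — deliver 0→1: n1:back/v0/[q]
after 3 — deliver 1→0: ·
after 4 — deliver 0→3: n3:back/v0/[q]
after 5 — deliver 3→0: n0:prim/v0/[q]
after 6 — propose(3,'y'): ·
after 7 — deliver 3→2: ·
after 8 — deliver 2→3: ·
after 9 — deliver 3→4: ·
after 10 — deliver 4→3: ·
after 11 — deliver 3→1: ·
after 12 — deliver 0→3: ·
after 13 — crash(1): n1:✗back/v0/[q]
after 14 — propose(0,'y'): ·
after 15 — deliver 0→1: ·
after 16 — deliver 1→0: ·
after 17 — deliver 0→2: n2:back/v0/[q]
after 18 — deliver 2→0: ·
after 19 — deliver 4→0: ·
after 20 — recover(1): n1:back/v0/[q]
after 21 — deliver 3→1: ·
after 22 — deliver 0→4: n4:back/v0/[q]
after 23 — timeout(3): n3:back/v1/[q]
after 24 — deliver 2→1: ·
after 25 — timeout(2): n2:back/v1/[q]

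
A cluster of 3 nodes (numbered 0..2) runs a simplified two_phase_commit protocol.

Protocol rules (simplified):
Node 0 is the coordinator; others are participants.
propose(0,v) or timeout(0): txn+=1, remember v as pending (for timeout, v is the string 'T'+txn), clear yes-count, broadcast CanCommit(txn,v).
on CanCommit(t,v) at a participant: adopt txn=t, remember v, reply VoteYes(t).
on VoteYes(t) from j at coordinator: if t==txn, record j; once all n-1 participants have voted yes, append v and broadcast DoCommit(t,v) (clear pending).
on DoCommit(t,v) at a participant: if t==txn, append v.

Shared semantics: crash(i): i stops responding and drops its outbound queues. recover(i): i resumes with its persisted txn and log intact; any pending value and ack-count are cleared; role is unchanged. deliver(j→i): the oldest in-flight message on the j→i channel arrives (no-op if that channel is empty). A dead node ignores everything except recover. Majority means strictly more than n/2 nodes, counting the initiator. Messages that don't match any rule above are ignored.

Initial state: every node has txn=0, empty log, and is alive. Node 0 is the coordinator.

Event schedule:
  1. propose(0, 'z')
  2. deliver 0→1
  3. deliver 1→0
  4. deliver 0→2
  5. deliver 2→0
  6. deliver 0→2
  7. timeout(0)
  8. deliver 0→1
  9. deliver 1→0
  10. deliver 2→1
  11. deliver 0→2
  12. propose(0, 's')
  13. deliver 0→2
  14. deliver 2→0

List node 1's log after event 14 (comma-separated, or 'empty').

step 1 propose(0,'z'): 0={coor,t=1,log=-}
step 2 deliver 0→1: 1={part,t=1,log=-}
step 3 deliver 1→0: —
step 4 deliver 0→2: 2={part,t=1,log=-}
step 5 deliver 2→0: 0={coor,t=1,log=z}
step 6 deliver 0→2: 2={part,t=1,log=z}
step 7 timeout(0): 0={coor,t=2,log=z}
step 8 deliver 0→1: 1={part,t=1,log=z}
step 9 deliver 1→0: —
step 10 deliver 2→1: —
step 11 deliver 0→2: 2={part,t=2,log=z}
step 12 propose(0,'s'): 0={coor,t=3,log=z}
step 13 deliver 0→2: 2={part,t=3,log=z}
step 14 deliver 2→0: —

z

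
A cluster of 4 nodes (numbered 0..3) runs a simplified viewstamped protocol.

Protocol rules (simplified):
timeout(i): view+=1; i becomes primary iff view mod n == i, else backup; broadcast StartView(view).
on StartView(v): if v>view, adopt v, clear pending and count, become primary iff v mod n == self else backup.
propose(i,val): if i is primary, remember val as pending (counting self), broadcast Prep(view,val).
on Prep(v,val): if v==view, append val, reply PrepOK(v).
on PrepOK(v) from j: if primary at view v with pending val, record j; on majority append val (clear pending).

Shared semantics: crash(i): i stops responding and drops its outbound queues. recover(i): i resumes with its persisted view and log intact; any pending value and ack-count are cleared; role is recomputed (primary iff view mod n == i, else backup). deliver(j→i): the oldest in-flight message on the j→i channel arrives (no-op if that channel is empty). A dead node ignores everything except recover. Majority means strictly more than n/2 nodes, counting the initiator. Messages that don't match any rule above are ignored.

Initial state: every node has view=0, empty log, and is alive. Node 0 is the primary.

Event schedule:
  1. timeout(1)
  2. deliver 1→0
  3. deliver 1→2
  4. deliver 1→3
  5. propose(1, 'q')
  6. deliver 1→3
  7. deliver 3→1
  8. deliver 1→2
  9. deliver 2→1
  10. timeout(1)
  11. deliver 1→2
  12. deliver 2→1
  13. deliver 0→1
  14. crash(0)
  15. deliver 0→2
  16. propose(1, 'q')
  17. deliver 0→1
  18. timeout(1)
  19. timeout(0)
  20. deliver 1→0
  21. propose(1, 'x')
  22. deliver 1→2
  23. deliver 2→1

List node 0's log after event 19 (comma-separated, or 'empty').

empty

step 1 timeout(1): 1={prim,v=1,log=-}
step 2 deliver 1→0: 0={back,v=1,log=-}
step 3 deliver 1→2: 2={back,v=1,log=-}
step 4 deliver 1→3: 3={back,v=1,log=-}
step 5 propose(1,'q'): —
step 6 deliver 1→3: 3={back,v=1,log=q}
step 7 deliver 3→1: —
step 8 deliver 1→2: 2={back,v=1,log=q}
step 9 deliver 2→1: 1={prim,v=1,log=q}
step 10 timeout(1): 1={back,v=2,log=q}
step 11 deliver 1→2: 2={prim,v=2,log=q}
step 12 deliver 2→1: —
step 13 deliver 0→1: —
step 14 crash(0): 0={✗back,v=1,log=-}
step 15 deliver 0→2: —
step 16 propose(1,'q'): —
step 17 deliver 0→1: —
step 18 timeout(1): 1={back,v=3,log=q}
step 19 timeout(0): —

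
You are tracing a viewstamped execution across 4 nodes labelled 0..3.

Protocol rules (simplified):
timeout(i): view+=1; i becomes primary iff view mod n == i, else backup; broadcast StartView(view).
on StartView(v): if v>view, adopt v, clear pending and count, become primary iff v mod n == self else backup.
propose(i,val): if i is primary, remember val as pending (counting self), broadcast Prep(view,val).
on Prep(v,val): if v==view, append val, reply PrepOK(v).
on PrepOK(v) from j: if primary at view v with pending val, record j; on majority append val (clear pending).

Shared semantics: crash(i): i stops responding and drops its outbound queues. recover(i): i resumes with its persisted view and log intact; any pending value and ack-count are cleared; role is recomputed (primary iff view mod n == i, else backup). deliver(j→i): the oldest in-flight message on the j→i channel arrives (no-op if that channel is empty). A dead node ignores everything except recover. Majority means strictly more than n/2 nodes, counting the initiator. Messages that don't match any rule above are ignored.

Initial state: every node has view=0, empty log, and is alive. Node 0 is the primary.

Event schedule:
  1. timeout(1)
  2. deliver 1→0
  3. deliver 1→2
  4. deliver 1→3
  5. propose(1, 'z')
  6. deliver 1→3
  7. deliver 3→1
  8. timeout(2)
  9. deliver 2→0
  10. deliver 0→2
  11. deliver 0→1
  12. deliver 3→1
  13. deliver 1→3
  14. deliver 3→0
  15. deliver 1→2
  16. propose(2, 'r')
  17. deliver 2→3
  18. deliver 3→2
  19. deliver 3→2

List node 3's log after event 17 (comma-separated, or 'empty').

e1 timeout(1): 1[prim,v=1,-]
e2 deliver 1→0: 0[back,v=1,-]
e3 deliver 1→2: 2[back,v=1,-]
e4 deliver 1→3: 3[back,v=1,-]
e5 propose(1,'z'): ·
e6 deliver 1→3: 3[back,v=1,z]
e7 deliver 3→1: ·
e8 timeout(2): 2[prim,v=2,-]
e9 deliver 2→0: 0[back,v=2,-]
e10 deliver 0→2: ·
e11 deliver 0→1: ·
e12 deliver 3→1: ·
e13 deliver 1→3: ·
e14 deliver 3→0: ·
e15 deliver 1→2: ·
e16 propose(2,'r'): ·
e17 deliver 2→3: 3[back,v=2,z]

z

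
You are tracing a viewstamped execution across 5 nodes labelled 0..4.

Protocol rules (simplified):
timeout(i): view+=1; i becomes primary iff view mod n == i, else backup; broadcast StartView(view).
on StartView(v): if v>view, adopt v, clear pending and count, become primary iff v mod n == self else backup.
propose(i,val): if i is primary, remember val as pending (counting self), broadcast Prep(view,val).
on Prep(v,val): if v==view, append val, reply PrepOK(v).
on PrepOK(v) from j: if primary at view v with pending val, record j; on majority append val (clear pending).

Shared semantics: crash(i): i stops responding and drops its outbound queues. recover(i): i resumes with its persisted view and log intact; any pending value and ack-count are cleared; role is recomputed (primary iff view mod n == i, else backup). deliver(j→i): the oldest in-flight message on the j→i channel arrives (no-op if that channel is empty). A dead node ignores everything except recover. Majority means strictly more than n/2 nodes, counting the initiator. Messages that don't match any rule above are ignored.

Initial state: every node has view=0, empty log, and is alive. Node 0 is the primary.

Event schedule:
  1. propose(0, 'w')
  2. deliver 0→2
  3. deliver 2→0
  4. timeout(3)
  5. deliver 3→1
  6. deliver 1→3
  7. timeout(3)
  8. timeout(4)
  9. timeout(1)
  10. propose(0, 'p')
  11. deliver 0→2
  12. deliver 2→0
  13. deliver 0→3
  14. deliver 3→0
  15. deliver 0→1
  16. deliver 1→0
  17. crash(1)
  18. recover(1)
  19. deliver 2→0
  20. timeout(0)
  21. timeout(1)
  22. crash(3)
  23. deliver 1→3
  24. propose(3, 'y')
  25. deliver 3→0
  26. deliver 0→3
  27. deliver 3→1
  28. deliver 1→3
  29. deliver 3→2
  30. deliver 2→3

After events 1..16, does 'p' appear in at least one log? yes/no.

after 1 — propose(0,'w'): ·
after 2 — deliver 0→2: n2:back/v0/[w]
after 3 — deliver 2→0: ·
after 4 — timeout(3): n3:back/v1/[-]
after 5 — deliver 3→1: n1:prim/v1/[-]
after 6 — deliver 1→3: ·
after 7 — timeout(3): n3:back/v2/[-]
after 8 — timeout(4): n4:back/v1/[-]
after 9 — timeout(1): n1:back/v2/[-]
after 10 — propose(0,'p'): ·
after 11 — deliver 0→2: n2:back/v0/[w,p]
after 12 — deliver 2→0: ·
after 13 — deliver 0→3: ·
after 14 — deliver 3→0: n0:back/v1/[-]
after 15 — deliver 0→1: ·
after 16 — deliver 1→0: n0:back/v2/[-]

yes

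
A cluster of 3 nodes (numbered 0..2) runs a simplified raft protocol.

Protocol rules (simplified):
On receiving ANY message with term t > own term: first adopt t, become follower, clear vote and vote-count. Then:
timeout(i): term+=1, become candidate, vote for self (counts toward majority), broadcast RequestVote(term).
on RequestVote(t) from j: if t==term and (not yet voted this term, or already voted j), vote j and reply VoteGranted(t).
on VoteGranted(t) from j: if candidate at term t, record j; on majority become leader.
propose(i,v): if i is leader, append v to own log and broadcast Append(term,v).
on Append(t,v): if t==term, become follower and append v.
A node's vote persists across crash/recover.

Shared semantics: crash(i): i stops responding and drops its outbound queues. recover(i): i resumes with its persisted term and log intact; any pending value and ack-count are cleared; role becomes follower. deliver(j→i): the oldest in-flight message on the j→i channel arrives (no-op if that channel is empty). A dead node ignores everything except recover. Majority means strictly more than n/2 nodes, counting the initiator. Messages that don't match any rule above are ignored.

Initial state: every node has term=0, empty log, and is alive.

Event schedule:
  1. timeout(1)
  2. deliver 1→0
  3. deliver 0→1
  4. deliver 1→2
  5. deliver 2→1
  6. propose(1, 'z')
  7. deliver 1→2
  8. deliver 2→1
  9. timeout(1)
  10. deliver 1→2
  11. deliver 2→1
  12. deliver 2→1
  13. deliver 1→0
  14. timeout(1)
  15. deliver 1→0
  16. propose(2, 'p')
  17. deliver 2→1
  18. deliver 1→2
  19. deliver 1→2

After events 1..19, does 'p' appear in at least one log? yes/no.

no

e1 timeout(1): 1[cand,t=1,-]
e2 deliver 1→0: 0[foll,t=1,-]
e3 deliver 0→1: 1[lead,t=1,-]
e4 deliver 1→2: 2[foll,t=1,-]
e5 deliver 2→1: ·
e6 propose(1,'z'): 1[lead,t=1,z]
e7 deliver 1→2: 2[foll,t=1,z]
e8 deliver 2→1: ·
e9 timeout(1): 1[cand,t=2,z]
e10 deliver 1→2: 2[foll,t=2,z]
e11 deliver 2→1: 1[lead,t=2,z]
e12 deliver 2→1: ·
e13 deliver 1→0: 0[foll,t=1,z]
e14 timeout(1): 1[cand,t=3,z]
e15 deliver 1→0: 0[foll,t=2,z]
e16 propose(2,'p'): ·
e17 deliver 2→1: ·
e18 deliver 1→2: 2[foll,t=3,z]
e19 deliver 1→2: ·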